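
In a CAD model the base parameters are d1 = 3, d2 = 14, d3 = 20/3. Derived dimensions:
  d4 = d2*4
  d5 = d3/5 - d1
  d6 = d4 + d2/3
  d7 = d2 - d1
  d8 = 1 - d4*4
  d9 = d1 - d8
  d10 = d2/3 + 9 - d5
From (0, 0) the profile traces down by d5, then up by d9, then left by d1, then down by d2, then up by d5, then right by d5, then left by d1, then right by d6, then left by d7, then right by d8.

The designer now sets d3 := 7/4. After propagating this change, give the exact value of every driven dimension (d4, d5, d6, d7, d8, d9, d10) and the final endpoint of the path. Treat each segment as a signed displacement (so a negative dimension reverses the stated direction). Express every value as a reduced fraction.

Apply edit: d3 := 7/4
  d4 = d2*4 = 56
  d5 = d3/5 - d1 = -53/20
  d6 = d4 + d2/3 = 182/3
  d7 = d2 - d1 = 11
  d8 = 1 - d4*4 = -223
  d9 = d1 - d8 = 226
  d10 = d2/3 + 9 - d5 = 979/60
Walk from origin (0, 0):
  seg 1: down by d5 = -53/20 → (0, 53/20)
  seg 2: up by d9 = 226 → (0, 4573/20)
  seg 3: left by d1 = 3 → (-3, 4573/20)
  seg 4: down by d2 = 14 → (-3, 4293/20)
  seg 5: up by d5 = -53/20 → (-3, 212)
  seg 6: right by d5 = -53/20 → (-113/20, 212)
  seg 7: left by d1 = 3 → (-173/20, 212)
  seg 8: right by d6 = 182/3 → (3121/60, 212)
  seg 9: left by d7 = 11 → (2461/60, 212)
  seg 10: right by d8 = -223 → (-10919/60, 212)

d4 = 56
d5 = -53/20
d6 = 182/3
d7 = 11
d8 = -223
d9 = 226
d10 = 979/60
endpoint = (-10919/60, 212)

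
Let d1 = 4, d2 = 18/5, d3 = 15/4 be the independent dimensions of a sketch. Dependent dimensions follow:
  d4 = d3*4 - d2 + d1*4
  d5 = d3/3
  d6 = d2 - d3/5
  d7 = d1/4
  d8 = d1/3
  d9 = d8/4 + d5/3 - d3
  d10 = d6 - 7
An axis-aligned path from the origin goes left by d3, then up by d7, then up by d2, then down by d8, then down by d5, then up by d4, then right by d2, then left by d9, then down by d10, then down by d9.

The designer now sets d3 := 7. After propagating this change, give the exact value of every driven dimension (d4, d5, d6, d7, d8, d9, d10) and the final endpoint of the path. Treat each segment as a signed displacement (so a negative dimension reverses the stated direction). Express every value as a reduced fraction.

d4 = 202/5
d5 = 7/3
d6 = 11/5
d7 = 1
d8 = 4/3
d9 = -53/9
d10 = -24/5
endpoint = (112/45, 2341/45)

Apply edit: d3 := 7
  d4 = d3*4 - d2 + d1*4 = 202/5
  d5 = d3/3 = 7/3
  d6 = d2 - d3/5 = 11/5
  d7 = d1/4 = 1
  d8 = d1/3 = 4/3
  d9 = d8/4 + d5/3 - d3 = -53/9
  d10 = d6 - 7 = -24/5
Walk from origin (0, 0):
  seg 1: left by d3 = 7 → (-7, 0)
  seg 2: up by d7 = 1 → (-7, 1)
  seg 3: up by d2 = 18/5 → (-7, 23/5)
  seg 4: down by d8 = 4/3 → (-7, 49/15)
  seg 5: down by d5 = 7/3 → (-7, 14/15)
  seg 6: up by d4 = 202/5 → (-7, 124/3)
  seg 7: right by d2 = 18/5 → (-17/5, 124/3)
  seg 8: left by d9 = -53/9 → (112/45, 124/3)
  seg 9: down by d10 = -24/5 → (112/45, 692/15)
  seg 10: down by d9 = -53/9 → (112/45, 2341/45)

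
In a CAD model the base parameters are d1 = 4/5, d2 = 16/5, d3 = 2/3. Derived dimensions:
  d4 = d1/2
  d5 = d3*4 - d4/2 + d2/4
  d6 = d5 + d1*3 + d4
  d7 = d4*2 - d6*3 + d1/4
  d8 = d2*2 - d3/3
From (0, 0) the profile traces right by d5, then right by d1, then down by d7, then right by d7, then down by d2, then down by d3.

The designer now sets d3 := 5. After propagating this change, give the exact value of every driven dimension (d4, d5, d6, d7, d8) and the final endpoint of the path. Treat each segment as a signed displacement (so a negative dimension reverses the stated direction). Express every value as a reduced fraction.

d4 = 2/5
d5 = 103/5
d6 = 117/5
d7 = -346/5
d8 = 71/15
endpoint = (-239/5, 61)

Apply edit: d3 := 5
  d4 = d1/2 = 2/5
  d5 = d3*4 - d4/2 + d2/4 = 103/5
  d6 = d5 + d1*3 + d4 = 117/5
  d7 = d4*2 - d6*3 + d1/4 = -346/5
  d8 = d2*2 - d3/3 = 71/15
Walk from origin (0, 0):
  seg 1: right by d5 = 103/5 → (103/5, 0)
  seg 2: right by d1 = 4/5 → (107/5, 0)
  seg 3: down by d7 = -346/5 → (107/5, 346/5)
  seg 4: right by d7 = -346/5 → (-239/5, 346/5)
  seg 5: down by d2 = 16/5 → (-239/5, 66)
  seg 6: down by d3 = 5 → (-239/5, 61)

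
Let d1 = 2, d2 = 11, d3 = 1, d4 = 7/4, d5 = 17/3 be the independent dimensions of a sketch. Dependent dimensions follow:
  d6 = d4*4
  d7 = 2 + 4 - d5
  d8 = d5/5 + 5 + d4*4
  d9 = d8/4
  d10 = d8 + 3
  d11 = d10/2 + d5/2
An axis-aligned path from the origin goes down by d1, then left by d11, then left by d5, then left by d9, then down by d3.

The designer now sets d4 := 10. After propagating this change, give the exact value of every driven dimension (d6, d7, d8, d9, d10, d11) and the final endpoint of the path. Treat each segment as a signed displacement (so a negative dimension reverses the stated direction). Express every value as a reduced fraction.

d6 = 40
d7 = 1/3
d8 = 692/15
d9 = 173/15
d10 = 737/15
d11 = 137/5
endpoint = (-223/5, -3)

Apply edit: d4 := 10
  d6 = d4*4 = 40
  d7 = 2 + 4 - d5 = 1/3
  d8 = d5/5 + 5 + d4*4 = 692/15
  d9 = d8/4 = 173/15
  d10 = d8 + 3 = 737/15
  d11 = d10/2 + d5/2 = 137/5
Walk from origin (0, 0):
  seg 1: down by d1 = 2 → (0, -2)
  seg 2: left by d11 = 137/5 → (-137/5, -2)
  seg 3: left by d5 = 17/3 → (-496/15, -2)
  seg 4: left by d9 = 173/15 → (-223/5, -2)
  seg 5: down by d3 = 1 → (-223/5, -3)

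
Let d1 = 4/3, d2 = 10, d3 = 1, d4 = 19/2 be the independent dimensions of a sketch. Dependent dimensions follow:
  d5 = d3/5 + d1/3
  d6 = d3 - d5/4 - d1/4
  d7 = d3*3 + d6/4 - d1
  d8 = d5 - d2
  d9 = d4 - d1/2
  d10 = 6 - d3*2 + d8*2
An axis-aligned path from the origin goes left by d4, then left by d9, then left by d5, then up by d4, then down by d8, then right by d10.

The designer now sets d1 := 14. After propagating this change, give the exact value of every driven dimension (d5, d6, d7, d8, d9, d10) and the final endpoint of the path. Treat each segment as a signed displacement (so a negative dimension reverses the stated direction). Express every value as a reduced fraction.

d5 = 73/15
d6 = -223/60
d7 = -2863/240
d8 = -77/15
d9 = 5/2
d10 = -94/15
endpoint = (-347/15, 439/30)

Apply edit: d1 := 14
  d5 = d3/5 + d1/3 = 73/15
  d6 = d3 - d5/4 - d1/4 = -223/60
  d7 = d3*3 + d6/4 - d1 = -2863/240
  d8 = d5 - d2 = -77/15
  d9 = d4 - d1/2 = 5/2
  d10 = 6 - d3*2 + d8*2 = -94/15
Walk from origin (0, 0):
  seg 1: left by d4 = 19/2 → (-19/2, 0)
  seg 2: left by d9 = 5/2 → (-12, 0)
  seg 3: left by d5 = 73/15 → (-253/15, 0)
  seg 4: up by d4 = 19/2 → (-253/15, 19/2)
  seg 5: down by d8 = -77/15 → (-253/15, 439/30)
  seg 6: right by d10 = -94/15 → (-347/15, 439/30)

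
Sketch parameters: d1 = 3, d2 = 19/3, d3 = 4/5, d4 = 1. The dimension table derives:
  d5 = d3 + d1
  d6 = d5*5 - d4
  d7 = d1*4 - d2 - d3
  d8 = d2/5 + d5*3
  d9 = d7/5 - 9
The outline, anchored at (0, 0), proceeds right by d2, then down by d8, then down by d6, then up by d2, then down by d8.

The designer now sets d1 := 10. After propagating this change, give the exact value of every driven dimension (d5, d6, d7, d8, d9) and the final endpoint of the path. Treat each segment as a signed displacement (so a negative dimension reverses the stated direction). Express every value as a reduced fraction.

d5 = 54/5
d6 = 53
d7 = 493/15
d8 = 101/3
d9 = -182/75
endpoint = (19/3, -114)

Apply edit: d1 := 10
  d5 = d3 + d1 = 54/5
  d6 = d5*5 - d4 = 53
  d7 = d1*4 - d2 - d3 = 493/15
  d8 = d2/5 + d5*3 = 101/3
  d9 = d7/5 - 9 = -182/75
Walk from origin (0, 0):
  seg 1: right by d2 = 19/3 → (19/3, 0)
  seg 2: down by d8 = 101/3 → (19/3, -101/3)
  seg 3: down by d6 = 53 → (19/3, -260/3)
  seg 4: up by d2 = 19/3 → (19/3, -241/3)
  seg 5: down by d8 = 101/3 → (19/3, -114)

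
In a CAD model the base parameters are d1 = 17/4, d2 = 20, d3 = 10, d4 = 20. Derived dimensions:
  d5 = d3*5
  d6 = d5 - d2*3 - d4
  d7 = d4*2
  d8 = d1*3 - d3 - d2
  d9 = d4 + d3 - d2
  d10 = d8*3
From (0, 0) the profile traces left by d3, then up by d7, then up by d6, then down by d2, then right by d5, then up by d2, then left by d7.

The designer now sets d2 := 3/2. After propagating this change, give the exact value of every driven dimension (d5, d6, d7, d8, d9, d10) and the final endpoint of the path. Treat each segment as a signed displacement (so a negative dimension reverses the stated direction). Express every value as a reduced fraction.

Apply edit: d2 := 3/2
  d5 = d3*5 = 50
  d6 = d5 - d2*3 - d4 = 51/2
  d7 = d4*2 = 40
  d8 = d1*3 - d3 - d2 = 5/4
  d9 = d4 + d3 - d2 = 57/2
  d10 = d8*3 = 15/4
Walk from origin (0, 0):
  seg 1: left by d3 = 10 → (-10, 0)
  seg 2: up by d7 = 40 → (-10, 40)
  seg 3: up by d6 = 51/2 → (-10, 131/2)
  seg 4: down by d2 = 3/2 → (-10, 64)
  seg 5: right by d5 = 50 → (40, 64)
  seg 6: up by d2 = 3/2 → (40, 131/2)
  seg 7: left by d7 = 40 → (0, 131/2)

d5 = 50
d6 = 51/2
d7 = 40
d8 = 5/4
d9 = 57/2
d10 = 15/4
endpoint = (0, 131/2)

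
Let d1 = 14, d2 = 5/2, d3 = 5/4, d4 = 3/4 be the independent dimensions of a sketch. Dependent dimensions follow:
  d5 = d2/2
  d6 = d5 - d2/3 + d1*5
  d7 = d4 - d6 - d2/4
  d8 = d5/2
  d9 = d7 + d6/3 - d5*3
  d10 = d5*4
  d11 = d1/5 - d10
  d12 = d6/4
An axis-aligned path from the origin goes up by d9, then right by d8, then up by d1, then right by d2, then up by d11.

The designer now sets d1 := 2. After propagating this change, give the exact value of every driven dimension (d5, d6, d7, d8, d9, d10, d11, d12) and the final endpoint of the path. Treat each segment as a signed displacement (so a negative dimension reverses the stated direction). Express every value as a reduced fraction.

Apply edit: d1 := 2
  d5 = d2/2 = 5/4
  d6 = d5 - d2/3 + d1*5 = 125/12
  d7 = d4 - d6 - d2/4 = -247/24
  d8 = d5/2 = 5/8
  d9 = d7 + d6/3 - d5*3 = -761/72
  d10 = d5*4 = 5
  d11 = d1/5 - d10 = -23/5
  d12 = d6/4 = 125/48
Walk from origin (0, 0):
  seg 1: up by d9 = -761/72 → (0, -761/72)
  seg 2: right by d8 = 5/8 → (5/8, -761/72)
  seg 3: up by d1 = 2 → (5/8, -617/72)
  seg 4: right by d2 = 5/2 → (25/8, -617/72)
  seg 5: up by d11 = -23/5 → (25/8, -4741/360)

d5 = 5/4
d6 = 125/12
d7 = -247/24
d8 = 5/8
d9 = -761/72
d10 = 5
d11 = -23/5
d12 = 125/48
endpoint = (25/8, -4741/360)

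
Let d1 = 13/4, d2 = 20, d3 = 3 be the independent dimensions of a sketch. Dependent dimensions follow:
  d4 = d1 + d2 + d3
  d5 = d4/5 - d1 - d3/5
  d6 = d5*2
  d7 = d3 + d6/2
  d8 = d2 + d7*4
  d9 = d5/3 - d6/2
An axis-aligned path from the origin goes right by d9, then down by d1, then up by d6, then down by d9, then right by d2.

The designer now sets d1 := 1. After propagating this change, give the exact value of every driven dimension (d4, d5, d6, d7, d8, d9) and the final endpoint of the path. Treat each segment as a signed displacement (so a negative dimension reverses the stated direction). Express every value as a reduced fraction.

d4 = 24
d5 = 16/5
d6 = 32/5
d7 = 31/5
d8 = 224/5
d9 = -32/15
endpoint = (268/15, 113/15)

Apply edit: d1 := 1
  d4 = d1 + d2 + d3 = 24
  d5 = d4/5 - d1 - d3/5 = 16/5
  d6 = d5*2 = 32/5
  d7 = d3 + d6/2 = 31/5
  d8 = d2 + d7*4 = 224/5
  d9 = d5/3 - d6/2 = -32/15
Walk from origin (0, 0):
  seg 1: right by d9 = -32/15 → (-32/15, 0)
  seg 2: down by d1 = 1 → (-32/15, -1)
  seg 3: up by d6 = 32/5 → (-32/15, 27/5)
  seg 4: down by d9 = -32/15 → (-32/15, 113/15)
  seg 5: right by d2 = 20 → (268/15, 113/15)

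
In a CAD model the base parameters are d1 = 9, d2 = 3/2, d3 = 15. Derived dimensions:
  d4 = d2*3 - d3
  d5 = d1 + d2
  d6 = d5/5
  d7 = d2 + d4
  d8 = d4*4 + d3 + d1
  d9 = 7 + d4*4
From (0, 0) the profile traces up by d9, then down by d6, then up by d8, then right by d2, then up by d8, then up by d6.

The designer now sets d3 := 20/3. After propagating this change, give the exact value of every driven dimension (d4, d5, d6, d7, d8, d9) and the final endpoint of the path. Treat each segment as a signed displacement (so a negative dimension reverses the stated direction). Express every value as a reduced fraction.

Apply edit: d3 := 20/3
  d4 = d2*3 - d3 = -13/6
  d5 = d1 + d2 = 21/2
  d6 = d5/5 = 21/10
  d7 = d2 + d4 = -2/3
  d8 = d4*4 + d3 + d1 = 7
  d9 = 7 + d4*4 = -5/3
Walk from origin (0, 0):
  seg 1: up by d9 = -5/3 → (0, -5/3)
  seg 2: down by d6 = 21/10 → (0, -113/30)
  seg 3: up by d8 = 7 → (0, 97/30)
  seg 4: right by d2 = 3/2 → (3/2, 97/30)
  seg 5: up by d8 = 7 → (3/2, 307/30)
  seg 6: up by d6 = 21/10 → (3/2, 37/3)

d4 = -13/6
d5 = 21/2
d6 = 21/10
d7 = -2/3
d8 = 7
d9 = -5/3
endpoint = (3/2, 37/3)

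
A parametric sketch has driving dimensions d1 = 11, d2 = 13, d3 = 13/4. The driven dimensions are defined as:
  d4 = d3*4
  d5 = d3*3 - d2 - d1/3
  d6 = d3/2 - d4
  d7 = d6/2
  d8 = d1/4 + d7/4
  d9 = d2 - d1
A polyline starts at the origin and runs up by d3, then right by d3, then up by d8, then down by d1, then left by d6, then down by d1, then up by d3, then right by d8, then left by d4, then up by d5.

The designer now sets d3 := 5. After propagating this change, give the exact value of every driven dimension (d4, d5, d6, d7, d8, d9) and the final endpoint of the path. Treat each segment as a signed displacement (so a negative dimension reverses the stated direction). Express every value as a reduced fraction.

Apply edit: d3 := 5
  d4 = d3*4 = 20
  d5 = d3*3 - d2 - d1/3 = -5/3
  d6 = d3/2 - d4 = -35/2
  d7 = d6/2 = -35/4
  d8 = d1/4 + d7/4 = 9/16
  d9 = d2 - d1 = 2
Walk from origin (0, 0):
  seg 1: up by d3 = 5 → (0, 5)
  seg 2: right by d3 = 5 → (5, 5)
  seg 3: up by d8 = 9/16 → (5, 89/16)
  seg 4: down by d1 = 11 → (5, -87/16)
  seg 5: left by d6 = -35/2 → (45/2, -87/16)
  seg 6: down by d1 = 11 → (45/2, -263/16)
  seg 7: up by d3 = 5 → (45/2, -183/16)
  seg 8: right by d8 = 9/16 → (369/16, -183/16)
  seg 9: left by d4 = 20 → (49/16, -183/16)
  seg 10: up by d5 = -5/3 → (49/16, -629/48)

d4 = 20
d5 = -5/3
d6 = -35/2
d7 = -35/4
d8 = 9/16
d9 = 2
endpoint = (49/16, -629/48)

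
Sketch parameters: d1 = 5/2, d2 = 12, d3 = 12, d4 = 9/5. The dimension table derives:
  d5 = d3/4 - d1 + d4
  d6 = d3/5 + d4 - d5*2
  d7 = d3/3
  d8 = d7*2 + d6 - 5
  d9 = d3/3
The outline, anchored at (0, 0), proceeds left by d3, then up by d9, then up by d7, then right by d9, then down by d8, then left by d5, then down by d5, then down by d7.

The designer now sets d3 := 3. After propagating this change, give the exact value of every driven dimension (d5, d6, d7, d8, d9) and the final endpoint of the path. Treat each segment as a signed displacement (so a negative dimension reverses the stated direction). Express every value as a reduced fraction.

Apply edit: d3 := 3
  d5 = d3/4 - d1 + d4 = 1/20
  d6 = d3/5 + d4 - d5*2 = 23/10
  d7 = d3/3 = 1
  d8 = d7*2 + d6 - 5 = -7/10
  d9 = d3/3 = 1
Walk from origin (0, 0):
  seg 1: left by d3 = 3 → (-3, 0)
  seg 2: up by d9 = 1 → (-3, 1)
  seg 3: up by d7 = 1 → (-3, 2)
  seg 4: right by d9 = 1 → (-2, 2)
  seg 5: down by d8 = -7/10 → (-2, 27/10)
  seg 6: left by d5 = 1/20 → (-41/20, 27/10)
  seg 7: down by d5 = 1/20 → (-41/20, 53/20)
  seg 8: down by d7 = 1 → (-41/20, 33/20)

d5 = 1/20
d6 = 23/10
d7 = 1
d8 = -7/10
d9 = 1
endpoint = (-41/20, 33/20)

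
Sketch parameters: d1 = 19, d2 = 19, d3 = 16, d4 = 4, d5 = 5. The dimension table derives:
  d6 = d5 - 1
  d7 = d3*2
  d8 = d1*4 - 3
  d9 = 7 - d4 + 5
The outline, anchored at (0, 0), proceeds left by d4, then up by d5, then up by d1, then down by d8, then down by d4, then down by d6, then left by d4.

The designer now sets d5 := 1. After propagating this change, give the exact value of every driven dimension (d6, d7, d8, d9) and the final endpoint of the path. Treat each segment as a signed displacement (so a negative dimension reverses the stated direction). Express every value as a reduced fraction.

Apply edit: d5 := 1
  d6 = d5 - 1 = 0
  d7 = d3*2 = 32
  d8 = d1*4 - 3 = 73
  d9 = 7 - d4 + 5 = 8
Walk from origin (0, 0):
  seg 1: left by d4 = 4 → (-4, 0)
  seg 2: up by d5 = 1 → (-4, 1)
  seg 3: up by d1 = 19 → (-4, 20)
  seg 4: down by d8 = 73 → (-4, -53)
  seg 5: down by d4 = 4 → (-4, -57)
  seg 6: down by d6 = 0 → (-4, -57)
  seg 7: left by d4 = 4 → (-8, -57)

d6 = 0
d7 = 32
d8 = 73
d9 = 8
endpoint = (-8, -57)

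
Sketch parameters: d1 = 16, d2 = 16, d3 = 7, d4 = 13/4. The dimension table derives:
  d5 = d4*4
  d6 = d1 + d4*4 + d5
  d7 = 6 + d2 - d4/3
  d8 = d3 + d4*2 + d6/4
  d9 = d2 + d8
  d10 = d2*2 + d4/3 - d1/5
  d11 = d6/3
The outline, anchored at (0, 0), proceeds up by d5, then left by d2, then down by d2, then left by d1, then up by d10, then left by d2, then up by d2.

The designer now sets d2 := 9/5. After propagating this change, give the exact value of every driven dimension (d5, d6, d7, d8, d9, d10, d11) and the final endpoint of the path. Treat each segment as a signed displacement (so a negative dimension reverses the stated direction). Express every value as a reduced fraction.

d5 = 13
d6 = 42
d7 = 403/60
d8 = 24
d9 = 129/5
d10 = 89/60
d11 = 14
endpoint = (-98/5, 869/60)

Apply edit: d2 := 9/5
  d5 = d4*4 = 13
  d6 = d1 + d4*4 + d5 = 42
  d7 = 6 + d2 - d4/3 = 403/60
  d8 = d3 + d4*2 + d6/4 = 24
  d9 = d2 + d8 = 129/5
  d10 = d2*2 + d4/3 - d1/5 = 89/60
  d11 = d6/3 = 14
Walk from origin (0, 0):
  seg 1: up by d5 = 13 → (0, 13)
  seg 2: left by d2 = 9/5 → (-9/5, 13)
  seg 3: down by d2 = 9/5 → (-9/5, 56/5)
  seg 4: left by d1 = 16 → (-89/5, 56/5)
  seg 5: up by d10 = 89/60 → (-89/5, 761/60)
  seg 6: left by d2 = 9/5 → (-98/5, 761/60)
  seg 7: up by d2 = 9/5 → (-98/5, 869/60)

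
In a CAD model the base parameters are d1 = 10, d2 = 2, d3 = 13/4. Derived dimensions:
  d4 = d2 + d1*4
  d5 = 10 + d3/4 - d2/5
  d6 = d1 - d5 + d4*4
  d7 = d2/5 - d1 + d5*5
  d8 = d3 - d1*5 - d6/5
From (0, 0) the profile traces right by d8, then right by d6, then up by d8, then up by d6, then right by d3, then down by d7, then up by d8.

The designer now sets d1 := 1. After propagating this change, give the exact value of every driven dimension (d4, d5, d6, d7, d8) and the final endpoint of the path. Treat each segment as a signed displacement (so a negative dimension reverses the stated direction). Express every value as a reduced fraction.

Apply edit: d1 := 1
  d4 = d2 + d1*4 = 6
  d5 = 10 + d3/4 - d2/5 = 833/80
  d6 = d1 - d5 + d4*4 = 1167/80
  d7 = d2/5 - d1 + d5*5 = 4117/80
  d8 = d3 - d1*5 - d6/5 = -1867/400
Walk from origin (0, 0):
  seg 1: right by d8 = -1867/400 → (-1867/400, 0)
  seg 2: right by d6 = 1167/80 → (248/25, 0)
  seg 3: up by d8 = -1867/400 → (248/25, -1867/400)
  seg 4: up by d6 = 1167/80 → (248/25, 248/25)
  seg 5: right by d3 = 13/4 → (1317/100, 248/25)
  seg 6: down by d7 = 4117/80 → (1317/100, -16617/400)
  seg 7: up by d8 = -1867/400 → (1317/100, -4621/100)

d4 = 6
d5 = 833/80
d6 = 1167/80
d7 = 4117/80
d8 = -1867/400
endpoint = (1317/100, -4621/100)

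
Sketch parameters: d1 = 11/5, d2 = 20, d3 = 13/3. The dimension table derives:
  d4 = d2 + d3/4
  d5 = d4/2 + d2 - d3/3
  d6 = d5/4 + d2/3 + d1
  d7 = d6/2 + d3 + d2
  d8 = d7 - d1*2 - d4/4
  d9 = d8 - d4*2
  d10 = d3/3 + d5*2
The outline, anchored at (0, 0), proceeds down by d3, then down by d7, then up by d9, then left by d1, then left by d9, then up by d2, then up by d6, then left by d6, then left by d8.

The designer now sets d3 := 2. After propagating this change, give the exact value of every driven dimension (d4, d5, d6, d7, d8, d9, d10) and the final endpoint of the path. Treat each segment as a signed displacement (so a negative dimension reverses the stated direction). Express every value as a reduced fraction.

d4 = 41/2
d5 = 355/12
d6 = 1301/80
d7 = 4821/160
d8 = 3297/160
d9 = -3263/160
d10 = 359/6
endpoint = (-747/40, -1301/80)

Apply edit: d3 := 2
  d4 = d2 + d3/4 = 41/2
  d5 = d4/2 + d2 - d3/3 = 355/12
  d6 = d5/4 + d2/3 + d1 = 1301/80
  d7 = d6/2 + d3 + d2 = 4821/160
  d8 = d7 - d1*2 - d4/4 = 3297/160
  d9 = d8 - d4*2 = -3263/160
  d10 = d3/3 + d5*2 = 359/6
Walk from origin (0, 0):
  seg 1: down by d3 = 2 → (0, -2)
  seg 2: down by d7 = 4821/160 → (0, -5141/160)
  seg 3: up by d9 = -3263/160 → (0, -2101/40)
  seg 4: left by d1 = 11/5 → (-11/5, -2101/40)
  seg 5: left by d9 = -3263/160 → (2911/160, -2101/40)
  seg 6: up by d2 = 20 → (2911/160, -1301/40)
  seg 7: up by d6 = 1301/80 → (2911/160, -1301/80)
  seg 8: left by d6 = 1301/80 → (309/160, -1301/80)
  seg 9: left by d8 = 3297/160 → (-747/40, -1301/80)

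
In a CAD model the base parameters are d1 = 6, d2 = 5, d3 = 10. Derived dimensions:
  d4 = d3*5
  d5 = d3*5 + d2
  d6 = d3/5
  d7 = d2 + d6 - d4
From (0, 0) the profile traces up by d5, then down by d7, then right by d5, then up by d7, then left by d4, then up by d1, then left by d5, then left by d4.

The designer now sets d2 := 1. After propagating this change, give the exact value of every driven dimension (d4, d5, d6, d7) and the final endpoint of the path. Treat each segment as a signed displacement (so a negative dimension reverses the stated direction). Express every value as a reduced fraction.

Apply edit: d2 := 1
  d4 = d3*5 = 50
  d5 = d3*5 + d2 = 51
  d6 = d3/5 = 2
  d7 = d2 + d6 - d4 = -47
Walk from origin (0, 0):
  seg 1: up by d5 = 51 → (0, 51)
  seg 2: down by d7 = -47 → (0, 98)
  seg 3: right by d5 = 51 → (51, 98)
  seg 4: up by d7 = -47 → (51, 51)
  seg 5: left by d4 = 50 → (1, 51)
  seg 6: up by d1 = 6 → (1, 57)
  seg 7: left by d5 = 51 → (-50, 57)
  seg 8: left by d4 = 50 → (-100, 57)

d4 = 50
d5 = 51
d6 = 2
d7 = -47
endpoint = (-100, 57)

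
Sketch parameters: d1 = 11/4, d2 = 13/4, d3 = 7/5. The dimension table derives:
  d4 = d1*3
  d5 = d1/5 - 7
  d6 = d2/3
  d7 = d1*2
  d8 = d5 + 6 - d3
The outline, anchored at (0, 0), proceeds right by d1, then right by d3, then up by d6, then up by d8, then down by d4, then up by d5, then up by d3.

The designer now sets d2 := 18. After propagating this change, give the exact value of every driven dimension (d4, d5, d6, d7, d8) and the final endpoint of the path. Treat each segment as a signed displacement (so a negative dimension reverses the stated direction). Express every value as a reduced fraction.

Apply edit: d2 := 18
  d4 = d1*3 = 33/4
  d5 = d1/5 - 7 = -129/20
  d6 = d2/3 = 6
  d7 = d1*2 = 11/2
  d8 = d5 + 6 - d3 = -37/20
Walk from origin (0, 0):
  seg 1: right by d1 = 11/4 → (11/4, 0)
  seg 2: right by d3 = 7/5 → (83/20, 0)
  seg 3: up by d6 = 6 → (83/20, 6)
  seg 4: up by d8 = -37/20 → (83/20, 83/20)
  seg 5: down by d4 = 33/4 → (83/20, -41/10)
  seg 6: up by d5 = -129/20 → (83/20, -211/20)
  seg 7: up by d3 = 7/5 → (83/20, -183/20)

d4 = 33/4
d5 = -129/20
d6 = 6
d7 = 11/2
d8 = -37/20
endpoint = (83/20, -183/20)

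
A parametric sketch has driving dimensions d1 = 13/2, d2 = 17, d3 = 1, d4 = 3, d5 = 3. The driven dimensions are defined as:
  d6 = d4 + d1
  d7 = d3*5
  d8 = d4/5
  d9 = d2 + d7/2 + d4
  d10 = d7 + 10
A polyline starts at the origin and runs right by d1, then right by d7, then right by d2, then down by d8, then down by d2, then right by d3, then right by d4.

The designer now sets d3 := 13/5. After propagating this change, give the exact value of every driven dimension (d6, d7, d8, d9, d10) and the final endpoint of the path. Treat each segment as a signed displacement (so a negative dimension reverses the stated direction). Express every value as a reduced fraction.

d6 = 19/2
d7 = 13
d8 = 3/5
d9 = 53/2
d10 = 23
endpoint = (421/10, -88/5)

Apply edit: d3 := 13/5
  d6 = d4 + d1 = 19/2
  d7 = d3*5 = 13
  d8 = d4/5 = 3/5
  d9 = d2 + d7/2 + d4 = 53/2
  d10 = d7 + 10 = 23
Walk from origin (0, 0):
  seg 1: right by d1 = 13/2 → (13/2, 0)
  seg 2: right by d7 = 13 → (39/2, 0)
  seg 3: right by d2 = 17 → (73/2, 0)
  seg 4: down by d8 = 3/5 → (73/2, -3/5)
  seg 5: down by d2 = 17 → (73/2, -88/5)
  seg 6: right by d3 = 13/5 → (391/10, -88/5)
  seg 7: right by d4 = 3 → (421/10, -88/5)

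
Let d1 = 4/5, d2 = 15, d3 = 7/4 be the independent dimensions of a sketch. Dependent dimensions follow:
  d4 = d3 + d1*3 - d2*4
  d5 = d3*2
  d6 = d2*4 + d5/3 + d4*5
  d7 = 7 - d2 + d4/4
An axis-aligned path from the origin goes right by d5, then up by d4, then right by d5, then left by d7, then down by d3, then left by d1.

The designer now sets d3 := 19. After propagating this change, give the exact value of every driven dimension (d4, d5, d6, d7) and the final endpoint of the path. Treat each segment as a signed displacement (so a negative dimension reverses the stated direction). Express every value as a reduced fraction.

Apply edit: d3 := 19
  d4 = d3 + d1*3 - d2*4 = -193/5
  d5 = d3*2 = 38
  d6 = d2*4 + d5/3 + d4*5 = -361/3
  d7 = 7 - d2 + d4/4 = -353/20
Walk from origin (0, 0):
  seg 1: right by d5 = 38 → (38, 0)
  seg 2: up by d4 = -193/5 → (38, -193/5)
  seg 3: right by d5 = 38 → (76, -193/5)
  seg 4: left by d7 = -353/20 → (1873/20, -193/5)
  seg 5: down by d3 = 19 → (1873/20, -288/5)
  seg 6: left by d1 = 4/5 → (1857/20, -288/5)

d4 = -193/5
d5 = 38
d6 = -361/3
d7 = -353/20
endpoint = (1857/20, -288/5)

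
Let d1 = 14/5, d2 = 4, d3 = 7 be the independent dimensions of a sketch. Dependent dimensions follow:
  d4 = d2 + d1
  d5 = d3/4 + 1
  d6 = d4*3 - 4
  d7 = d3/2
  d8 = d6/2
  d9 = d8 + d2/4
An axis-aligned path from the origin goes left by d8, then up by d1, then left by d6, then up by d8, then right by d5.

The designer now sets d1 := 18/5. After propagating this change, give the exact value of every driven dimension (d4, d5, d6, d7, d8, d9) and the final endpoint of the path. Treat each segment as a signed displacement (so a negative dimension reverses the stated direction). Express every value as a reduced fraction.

Apply edit: d1 := 18/5
  d4 = d2 + d1 = 38/5
  d5 = d3/4 + 1 = 11/4
  d6 = d4*3 - 4 = 94/5
  d7 = d3/2 = 7/2
  d8 = d6/2 = 47/5
  d9 = d8 + d2/4 = 52/5
Walk from origin (0, 0):
  seg 1: left by d8 = 47/5 → (-47/5, 0)
  seg 2: up by d1 = 18/5 → (-47/5, 18/5)
  seg 3: left by d6 = 94/5 → (-141/5, 18/5)
  seg 4: up by d8 = 47/5 → (-141/5, 13)
  seg 5: right by d5 = 11/4 → (-509/20, 13)

d4 = 38/5
d5 = 11/4
d6 = 94/5
d7 = 7/2
d8 = 47/5
d9 = 52/5
endpoint = (-509/20, 13)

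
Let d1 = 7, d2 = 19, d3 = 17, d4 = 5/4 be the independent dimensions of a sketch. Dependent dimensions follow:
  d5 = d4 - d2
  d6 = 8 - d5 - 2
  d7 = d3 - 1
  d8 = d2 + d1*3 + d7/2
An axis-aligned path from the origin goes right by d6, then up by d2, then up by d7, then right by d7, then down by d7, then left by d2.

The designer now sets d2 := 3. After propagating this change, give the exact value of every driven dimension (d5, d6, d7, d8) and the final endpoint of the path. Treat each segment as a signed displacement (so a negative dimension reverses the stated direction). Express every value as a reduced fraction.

Apply edit: d2 := 3
  d5 = d4 - d2 = -7/4
  d6 = 8 - d5 - 2 = 31/4
  d7 = d3 - 1 = 16
  d8 = d2 + d1*3 + d7/2 = 32
Walk from origin (0, 0):
  seg 1: right by d6 = 31/4 → (31/4, 0)
  seg 2: up by d2 = 3 → (31/4, 3)
  seg 3: up by d7 = 16 → (31/4, 19)
  seg 4: right by d7 = 16 → (95/4, 19)
  seg 5: down by d7 = 16 → (95/4, 3)
  seg 6: left by d2 = 3 → (83/4, 3)

d5 = -7/4
d6 = 31/4
d7 = 16
d8 = 32
endpoint = (83/4, 3)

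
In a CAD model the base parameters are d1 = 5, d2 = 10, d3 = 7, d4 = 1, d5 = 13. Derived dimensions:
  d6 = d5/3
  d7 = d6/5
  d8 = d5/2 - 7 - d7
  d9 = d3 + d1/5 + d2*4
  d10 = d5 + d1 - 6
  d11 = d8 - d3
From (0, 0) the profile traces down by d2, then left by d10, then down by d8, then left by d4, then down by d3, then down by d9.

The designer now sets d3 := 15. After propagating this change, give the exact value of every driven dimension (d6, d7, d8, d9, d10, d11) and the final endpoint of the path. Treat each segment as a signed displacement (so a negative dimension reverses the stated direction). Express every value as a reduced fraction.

Apply edit: d3 := 15
  d6 = d5/3 = 13/3
  d7 = d6/5 = 13/15
  d8 = d5/2 - 7 - d7 = -41/30
  d9 = d3 + d1/5 + d2*4 = 56
  d10 = d5 + d1 - 6 = 12
  d11 = d8 - d3 = -491/30
Walk from origin (0, 0):
  seg 1: down by d2 = 10 → (0, -10)
  seg 2: left by d10 = 12 → (-12, -10)
  seg 3: down by d8 = -41/30 → (-12, -259/30)
  seg 4: left by d4 = 1 → (-13, -259/30)
  seg 5: down by d3 = 15 → (-13, -709/30)
  seg 6: down by d9 = 56 → (-13, -2389/30)

d6 = 13/3
d7 = 13/15
d8 = -41/30
d9 = 56
d10 = 12
d11 = -491/30
endpoint = (-13, -2389/30)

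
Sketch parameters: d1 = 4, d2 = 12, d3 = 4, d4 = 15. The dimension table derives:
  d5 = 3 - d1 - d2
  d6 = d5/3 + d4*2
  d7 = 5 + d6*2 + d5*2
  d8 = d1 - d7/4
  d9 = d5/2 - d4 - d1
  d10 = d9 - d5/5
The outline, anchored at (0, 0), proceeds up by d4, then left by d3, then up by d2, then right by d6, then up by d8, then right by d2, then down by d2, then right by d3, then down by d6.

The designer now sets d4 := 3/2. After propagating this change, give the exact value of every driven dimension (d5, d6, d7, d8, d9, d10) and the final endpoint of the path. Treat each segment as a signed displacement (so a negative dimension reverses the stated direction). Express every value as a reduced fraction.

Apply edit: d4 := 3/2
  d5 = 3 - d1 - d2 = -13
  d6 = d5/3 + d4*2 = -4/3
  d7 = 5 + d6*2 + d5*2 = -71/3
  d8 = d1 - d7/4 = 119/12
  d9 = d5/2 - d4 - d1 = -12
  d10 = d9 - d5/5 = -47/5
Walk from origin (0, 0):
  seg 1: up by d4 = 3/2 → (0, 3/2)
  seg 2: left by d3 = 4 → (-4, 3/2)
  seg 3: up by d2 = 12 → (-4, 27/2)
  seg 4: right by d6 = -4/3 → (-16/3, 27/2)
  seg 5: up by d8 = 119/12 → (-16/3, 281/12)
  seg 6: right by d2 = 12 → (20/3, 281/12)
  seg 7: down by d2 = 12 → (20/3, 137/12)
  seg 8: right by d3 = 4 → (32/3, 137/12)
  seg 9: down by d6 = -4/3 → (32/3, 51/4)

d5 = -13
d6 = -4/3
d7 = -71/3
d8 = 119/12
d9 = -12
d10 = -47/5
endpoint = (32/3, 51/4)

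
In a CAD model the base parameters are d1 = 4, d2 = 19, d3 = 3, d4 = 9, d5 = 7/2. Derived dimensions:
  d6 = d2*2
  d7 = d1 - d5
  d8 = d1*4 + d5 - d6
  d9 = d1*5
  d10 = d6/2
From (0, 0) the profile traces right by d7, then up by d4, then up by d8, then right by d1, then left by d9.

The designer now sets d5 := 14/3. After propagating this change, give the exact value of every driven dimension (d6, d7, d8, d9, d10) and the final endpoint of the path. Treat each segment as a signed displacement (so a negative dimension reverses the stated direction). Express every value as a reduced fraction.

d6 = 38
d7 = -2/3
d8 = -52/3
d9 = 20
d10 = 19
endpoint = (-50/3, -25/3)

Apply edit: d5 := 14/3
  d6 = d2*2 = 38
  d7 = d1 - d5 = -2/3
  d8 = d1*4 + d5 - d6 = -52/3
  d9 = d1*5 = 20
  d10 = d6/2 = 19
Walk from origin (0, 0):
  seg 1: right by d7 = -2/3 → (-2/3, 0)
  seg 2: up by d4 = 9 → (-2/3, 9)
  seg 3: up by d8 = -52/3 → (-2/3, -25/3)
  seg 4: right by d1 = 4 → (10/3, -25/3)
  seg 5: left by d9 = 20 → (-50/3, -25/3)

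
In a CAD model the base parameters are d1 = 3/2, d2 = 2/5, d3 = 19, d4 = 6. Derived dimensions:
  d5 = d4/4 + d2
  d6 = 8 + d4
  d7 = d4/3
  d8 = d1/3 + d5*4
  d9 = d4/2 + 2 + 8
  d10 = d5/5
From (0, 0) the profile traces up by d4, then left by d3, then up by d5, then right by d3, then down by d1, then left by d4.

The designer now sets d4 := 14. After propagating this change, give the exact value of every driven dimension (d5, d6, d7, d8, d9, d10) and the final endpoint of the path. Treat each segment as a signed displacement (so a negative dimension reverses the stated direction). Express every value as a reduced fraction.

Apply edit: d4 := 14
  d5 = d4/4 + d2 = 39/10
  d6 = 8 + d4 = 22
  d7 = d4/3 = 14/3
  d8 = d1/3 + d5*4 = 161/10
  d9 = d4/2 + 2 + 8 = 17
  d10 = d5/5 = 39/50
Walk from origin (0, 0):
  seg 1: up by d4 = 14 → (0, 14)
  seg 2: left by d3 = 19 → (-19, 14)
  seg 3: up by d5 = 39/10 → (-19, 179/10)
  seg 4: right by d3 = 19 → (0, 179/10)
  seg 5: down by d1 = 3/2 → (0, 82/5)
  seg 6: left by d4 = 14 → (-14, 82/5)

d5 = 39/10
d6 = 22
d7 = 14/3
d8 = 161/10
d9 = 17
d10 = 39/50
endpoint = (-14, 82/5)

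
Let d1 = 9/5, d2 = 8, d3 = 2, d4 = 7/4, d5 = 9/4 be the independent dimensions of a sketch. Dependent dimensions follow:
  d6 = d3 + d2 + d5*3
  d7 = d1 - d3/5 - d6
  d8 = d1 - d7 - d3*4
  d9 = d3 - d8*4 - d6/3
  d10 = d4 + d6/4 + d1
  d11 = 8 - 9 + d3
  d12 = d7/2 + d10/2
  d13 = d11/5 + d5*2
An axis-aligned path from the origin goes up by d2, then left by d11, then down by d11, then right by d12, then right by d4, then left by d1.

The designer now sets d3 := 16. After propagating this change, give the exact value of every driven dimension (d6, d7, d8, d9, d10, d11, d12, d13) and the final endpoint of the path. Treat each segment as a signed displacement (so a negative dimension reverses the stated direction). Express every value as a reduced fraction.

d6 = 123/4
d7 = -643/20
d8 = -601/20
d9 = 2519/20
d10 = 899/80
d11 = 15
d12 = -1673/160
d13 = 15/2
endpoint = (-4081/160, -7)

Apply edit: d3 := 16
  d6 = d3 + d2 + d5*3 = 123/4
  d7 = d1 - d3/5 - d6 = -643/20
  d8 = d1 - d7 - d3*4 = -601/20
  d9 = d3 - d8*4 - d6/3 = 2519/20
  d10 = d4 + d6/4 + d1 = 899/80
  d11 = 8 - 9 + d3 = 15
  d12 = d7/2 + d10/2 = -1673/160
  d13 = d11/5 + d5*2 = 15/2
Walk from origin (0, 0):
  seg 1: up by d2 = 8 → (0, 8)
  seg 2: left by d11 = 15 → (-15, 8)
  seg 3: down by d11 = 15 → (-15, -7)
  seg 4: right by d12 = -1673/160 → (-4073/160, -7)
  seg 5: right by d4 = 7/4 → (-3793/160, -7)
  seg 6: left by d1 = 9/5 → (-4081/160, -7)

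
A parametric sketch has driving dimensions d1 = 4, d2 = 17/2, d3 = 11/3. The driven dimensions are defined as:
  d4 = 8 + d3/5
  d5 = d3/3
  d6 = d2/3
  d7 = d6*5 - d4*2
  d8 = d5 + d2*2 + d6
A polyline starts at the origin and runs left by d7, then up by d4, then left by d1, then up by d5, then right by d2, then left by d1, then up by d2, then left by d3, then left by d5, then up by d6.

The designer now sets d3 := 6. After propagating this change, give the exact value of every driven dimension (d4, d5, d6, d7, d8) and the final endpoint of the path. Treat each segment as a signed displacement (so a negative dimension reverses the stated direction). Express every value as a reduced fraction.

Apply edit: d3 := 6
  d4 = 8 + d3/5 = 46/5
  d5 = d3/3 = 2
  d6 = d2/3 = 17/6
  d7 = d6*5 - d4*2 = -127/30
  d8 = d5 + d2*2 + d6 = 131/6
Walk from origin (0, 0):
  seg 1: left by d7 = -127/30 → (127/30, 0)
  seg 2: up by d4 = 46/5 → (127/30, 46/5)
  seg 3: left by d1 = 4 → (7/30, 46/5)
  seg 4: up by d5 = 2 → (7/30, 56/5)
  seg 5: right by d2 = 17/2 → (131/15, 56/5)
  seg 6: left by d1 = 4 → (71/15, 56/5)
  seg 7: up by d2 = 17/2 → (71/15, 197/10)
  seg 8: left by d3 = 6 → (-19/15, 197/10)
  seg 9: left by d5 = 2 → (-49/15, 197/10)
  seg 10: up by d6 = 17/6 → (-49/15, 338/15)

d4 = 46/5
d5 = 2
d6 = 17/6
d7 = -127/30
d8 = 131/6
endpoint = (-49/15, 338/15)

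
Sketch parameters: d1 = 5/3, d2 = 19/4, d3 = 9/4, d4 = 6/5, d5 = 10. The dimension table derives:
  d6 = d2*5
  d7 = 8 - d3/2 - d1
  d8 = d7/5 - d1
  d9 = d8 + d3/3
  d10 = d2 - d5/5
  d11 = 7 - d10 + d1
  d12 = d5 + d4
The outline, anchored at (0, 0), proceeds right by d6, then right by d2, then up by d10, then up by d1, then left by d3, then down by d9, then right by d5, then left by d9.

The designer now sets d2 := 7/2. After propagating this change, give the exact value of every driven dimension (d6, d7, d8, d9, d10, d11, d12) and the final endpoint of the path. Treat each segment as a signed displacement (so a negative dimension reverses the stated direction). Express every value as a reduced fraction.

Apply edit: d2 := 7/2
  d6 = d2*5 = 35/2
  d7 = 8 - d3/2 - d1 = 125/24
  d8 = d7/5 - d1 = -5/8
  d9 = d8 + d3/3 = 1/8
  d10 = d2 - d5/5 = 3/2
  d11 = 7 - d10 + d1 = 43/6
  d12 = d5 + d4 = 56/5
Walk from origin (0, 0):
  seg 1: right by d6 = 35/2 → (35/2, 0)
  seg 2: right by d2 = 7/2 → (21, 0)
  seg 3: up by d10 = 3/2 → (21, 3/2)
  seg 4: up by d1 = 5/3 → (21, 19/6)
  seg 5: left by d3 = 9/4 → (75/4, 19/6)
  seg 6: down by d9 = 1/8 → (75/4, 73/24)
  seg 7: right by d5 = 10 → (115/4, 73/24)
  seg 8: left by d9 = 1/8 → (229/8, 73/24)

d6 = 35/2
d7 = 125/24
d8 = -5/8
d9 = 1/8
d10 = 3/2
d11 = 43/6
d12 = 56/5
endpoint = (229/8, 73/24)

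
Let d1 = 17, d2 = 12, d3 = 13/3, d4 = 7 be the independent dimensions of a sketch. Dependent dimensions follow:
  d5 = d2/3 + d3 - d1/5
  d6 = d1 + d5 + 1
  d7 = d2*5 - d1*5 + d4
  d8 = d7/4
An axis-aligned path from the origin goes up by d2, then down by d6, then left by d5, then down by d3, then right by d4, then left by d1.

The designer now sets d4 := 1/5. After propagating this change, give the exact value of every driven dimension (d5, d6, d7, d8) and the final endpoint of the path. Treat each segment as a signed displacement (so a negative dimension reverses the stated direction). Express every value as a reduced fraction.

Apply edit: d4 := 1/5
  d5 = d2/3 + d3 - d1/5 = 74/15
  d6 = d1 + d5 + 1 = 344/15
  d7 = d2*5 - d1*5 + d4 = -124/5
  d8 = d7/4 = -31/5
Walk from origin (0, 0):
  seg 1: up by d2 = 12 → (0, 12)
  seg 2: down by d6 = 344/15 → (0, -164/15)
  seg 3: left by d5 = 74/15 → (-74/15, -164/15)
  seg 4: down by d3 = 13/3 → (-74/15, -229/15)
  seg 5: right by d4 = 1/5 → (-71/15, -229/15)
  seg 6: left by d1 = 17 → (-326/15, -229/15)

d5 = 74/15
d6 = 344/15
d7 = -124/5
d8 = -31/5
endpoint = (-326/15, -229/15)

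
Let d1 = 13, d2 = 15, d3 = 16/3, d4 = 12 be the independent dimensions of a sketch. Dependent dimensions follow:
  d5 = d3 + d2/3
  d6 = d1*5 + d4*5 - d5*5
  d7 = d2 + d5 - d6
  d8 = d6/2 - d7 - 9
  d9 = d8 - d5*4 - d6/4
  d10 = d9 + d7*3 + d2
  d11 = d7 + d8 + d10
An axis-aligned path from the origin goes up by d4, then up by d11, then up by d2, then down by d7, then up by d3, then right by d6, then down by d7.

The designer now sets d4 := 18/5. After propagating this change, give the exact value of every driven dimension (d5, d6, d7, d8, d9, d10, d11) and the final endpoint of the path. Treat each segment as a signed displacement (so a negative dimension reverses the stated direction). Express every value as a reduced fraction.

Apply edit: d4 := 18/5
  d5 = d3 + d2/3 = 31/3
  d6 = d1*5 + d4*5 - d5*5 = 94/3
  d7 = d2 + d5 - d6 = -6
  d8 = d6/2 - d7 - 9 = 38/3
  d9 = d8 - d5*4 - d6/4 = -73/2
  d10 = d9 + d7*3 + d2 = -79/2
  d11 = d7 + d8 + d10 = -197/6
Walk from origin (0, 0):
  seg 1: up by d4 = 18/5 → (0, 18/5)
  seg 2: up by d11 = -197/6 → (0, -877/30)
  seg 3: up by d2 = 15 → (0, -427/30)
  seg 4: down by d7 = -6 → (0, -247/30)
  seg 5: up by d3 = 16/3 → (0, -29/10)
  seg 6: right by d6 = 94/3 → (94/3, -29/10)
  seg 7: down by d7 = -6 → (94/3, 31/10)

d5 = 31/3
d6 = 94/3
d7 = -6
d8 = 38/3
d9 = -73/2
d10 = -79/2
d11 = -197/6
endpoint = (94/3, 31/10)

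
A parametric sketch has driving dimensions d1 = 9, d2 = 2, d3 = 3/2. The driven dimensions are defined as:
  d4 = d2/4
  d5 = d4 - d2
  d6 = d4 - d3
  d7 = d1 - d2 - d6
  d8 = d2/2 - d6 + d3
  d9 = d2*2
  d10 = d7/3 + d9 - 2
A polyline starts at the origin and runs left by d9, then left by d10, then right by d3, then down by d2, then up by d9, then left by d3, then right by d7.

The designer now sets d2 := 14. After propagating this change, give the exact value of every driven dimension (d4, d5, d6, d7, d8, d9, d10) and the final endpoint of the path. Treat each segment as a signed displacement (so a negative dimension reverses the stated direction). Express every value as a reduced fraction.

Apply edit: d2 := 14
  d4 = d2/4 = 7/2
  d5 = d4 - d2 = -21/2
  d6 = d4 - d3 = 2
  d7 = d1 - d2 - d6 = -7
  d8 = d2/2 - d6 + d3 = 13/2
  d9 = d2*2 = 28
  d10 = d7/3 + d9 - 2 = 71/3
Walk from origin (0, 0):
  seg 1: left by d9 = 28 → (-28, 0)
  seg 2: left by d10 = 71/3 → (-155/3, 0)
  seg 3: right by d3 = 3/2 → (-301/6, 0)
  seg 4: down by d2 = 14 → (-301/6, -14)
  seg 5: up by d9 = 28 → (-301/6, 14)
  seg 6: left by d3 = 3/2 → (-155/3, 14)
  seg 7: right by d7 = -7 → (-176/3, 14)

d4 = 7/2
d5 = -21/2
d6 = 2
d7 = -7
d8 = 13/2
d9 = 28
d10 = 71/3
endpoint = (-176/3, 14)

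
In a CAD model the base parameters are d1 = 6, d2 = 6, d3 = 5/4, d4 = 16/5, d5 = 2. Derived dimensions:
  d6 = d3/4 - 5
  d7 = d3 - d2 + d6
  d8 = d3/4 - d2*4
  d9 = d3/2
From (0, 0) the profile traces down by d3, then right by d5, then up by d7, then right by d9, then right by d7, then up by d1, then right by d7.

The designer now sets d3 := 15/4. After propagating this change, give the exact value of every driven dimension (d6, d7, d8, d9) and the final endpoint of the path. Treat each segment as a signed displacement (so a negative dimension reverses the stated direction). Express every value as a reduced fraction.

d6 = -65/16
d7 = -101/16
d8 = -369/16
d9 = 15/8
endpoint = (-35/4, -65/16)

Apply edit: d3 := 15/4
  d6 = d3/4 - 5 = -65/16
  d7 = d3 - d2 + d6 = -101/16
  d8 = d3/4 - d2*4 = -369/16
  d9 = d3/2 = 15/8
Walk from origin (0, 0):
  seg 1: down by d3 = 15/4 → (0, -15/4)
  seg 2: right by d5 = 2 → (2, -15/4)
  seg 3: up by d7 = -101/16 → (2, -161/16)
  seg 4: right by d9 = 15/8 → (31/8, -161/16)
  seg 5: right by d7 = -101/16 → (-39/16, -161/16)
  seg 6: up by d1 = 6 → (-39/16, -65/16)
  seg 7: right by d7 = -101/16 → (-35/4, -65/16)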